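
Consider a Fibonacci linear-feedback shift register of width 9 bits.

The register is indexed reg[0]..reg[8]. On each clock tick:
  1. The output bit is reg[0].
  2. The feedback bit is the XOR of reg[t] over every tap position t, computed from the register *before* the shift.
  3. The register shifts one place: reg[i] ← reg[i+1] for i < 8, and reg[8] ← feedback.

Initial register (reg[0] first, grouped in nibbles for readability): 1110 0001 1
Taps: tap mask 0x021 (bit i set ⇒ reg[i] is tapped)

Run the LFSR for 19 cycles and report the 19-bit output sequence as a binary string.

1110000111101110000

tick  register→output (feedback)
  0  111000011→1 (1)
  1  110000111→1 (1)
  2  100001111→1 (0)
  3  000011110→0 (1)
  4  000111101→0 (1)
  5  001111011→0 (1)
  6  011110111→0 (0)
  7  111101110→1 (0)
  8  111011100→1 (0)
  9  110111000→1 (0)
 10  101110000→1 (1)
 11  011100001→0 (0)
 12  111000010→1 (1)
 13  110000101→1 (1)
 14  100001011→1 (0)
 15  000010110→0 (0)
 16  000101100→0 (1)
 17  001011001→0 (1)
 18  010110011→0 (0)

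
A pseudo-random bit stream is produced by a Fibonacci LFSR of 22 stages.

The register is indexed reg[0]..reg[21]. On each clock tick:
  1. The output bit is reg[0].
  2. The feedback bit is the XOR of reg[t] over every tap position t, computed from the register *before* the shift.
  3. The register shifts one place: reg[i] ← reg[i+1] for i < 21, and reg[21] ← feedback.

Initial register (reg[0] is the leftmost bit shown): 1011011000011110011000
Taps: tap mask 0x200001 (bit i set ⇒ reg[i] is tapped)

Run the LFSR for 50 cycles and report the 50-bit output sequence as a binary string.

k : reg_k → out_k, fb_k
0: 1011011000011110011000 → 1, fb=1
1: 0110110000111100110001 → 0, fb=1
2: 1101100001111001100011 → 1, fb=0
3: 1011000011110011000110 → 1, fb=1
4: 0110000111100110001101 → 0, fb=1
5: 1100001111001100011011 → 1, fb=0
6: 1000011110011000110110 → 1, fb=1
7: 0000111100110001101101 → 0, fb=1
8: 0001111001100011011011 → 0, fb=1
9: 0011110011000110110111 → 0, fb=1
10: 0111100110001101101111 → 0, fb=1
11: 1111001100011011011111 → 1, fb=0
12: 1110011000110110111110 → 1, fb=1
13: 1100110001101101111101 → 1, fb=0
14: 1001100011011011111010 → 1, fb=1
15: 0011000110110111110101 → 0, fb=1
16: 0110001101101111101011 → 0, fb=1
17: 1100011011011111010111 → 1, fb=0
18: 1000110110111110101110 → 1, fb=1
19: 0001101101111101011101 → 0, fb=1
20: 0011011011111010111011 → 0, fb=1
21: 0110110111110101110111 → 0, fb=1
22: 1101101111101011101111 → 1, fb=0
23: 1011011111010111011110 → 1, fb=1
24: 0110111110101110111101 → 0, fb=1
25: 1101111101011101111011 → 1, fb=0
26: 1011111010111011110110 → 1, fb=1
27: 0111110101110111101101 → 0, fb=1
28: 1111101011101111011011 → 1, fb=0
29: 1111010111011110110110 → 1, fb=1
30: 1110101110111101101101 → 1, fb=0
31: 1101011101111011011010 → 1, fb=1
32: 1010111011110110110101 → 1, fb=0
33: 0101110111101101101010 → 0, fb=0
34: 1011101111011011010100 → 1, fb=1
35: 0111011110110110101001 → 0, fb=1
36: 1110111101101101010011 → 1, fb=0
37: 1101111011011010100110 → 1, fb=1
38: 1011110110110101001101 → 1, fb=0
39: 0111101101101010011010 → 0, fb=0
40: 1111011011010100110100 → 1, fb=1
41: 1110110110101001101001 → 1, fb=0
42: 1101101101010011010010 → 1, fb=1
43: 1011011010100110100101 → 1, fb=0
44: 0110110101001101001010 → 0, fb=0
45: 1101101010011010010100 → 1, fb=1
46: 1011010100110100101001 → 1, fb=0
47: 0110101001101001010010 → 0, fb=0
48: 1101010011010010100100 → 1, fb=1
49: 1010100110100101001001 → 1, fb=0

10110110000111100110001101101111101011101111011011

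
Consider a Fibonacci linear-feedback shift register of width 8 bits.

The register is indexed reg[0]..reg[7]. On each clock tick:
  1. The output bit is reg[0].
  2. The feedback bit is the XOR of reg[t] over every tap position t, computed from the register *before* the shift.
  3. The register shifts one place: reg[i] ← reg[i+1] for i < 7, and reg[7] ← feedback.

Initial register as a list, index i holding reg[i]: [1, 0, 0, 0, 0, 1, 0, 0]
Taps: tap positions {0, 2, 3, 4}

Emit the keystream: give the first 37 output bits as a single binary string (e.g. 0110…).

tick  register→output (feedback)
  0  10000100→1 (1)
  1  00001001→0 (1)
  2  00010011→0 (1)
  3  00100111→0 (1)
  4  01001111→0 (1)
  5  10011111→1 (1)
  6  00111111→0 (1)
  7  01111111→0 (1)
  8  11111111→1 (0)
  9  11111110→1 (0)
 10  11111100→1 (0)
 11  11111000→1 (0)
 12  11110000→1 (1)
 13  11100001→1 (0)
 14  11000010→1 (1)
 15  10000101→1 (1)
 16  00001011→0 (1)
 17  00010111→0 (1)
 18  00101111→0 (0)
 19  01011110→0 (0)
 20  10111100→1 (0)
 21  01111000→0 (1)
 22  11110001→1 (1)
 23  11100011→1 (0)
 24  11000110→1 (1)
 25  10001101→1 (0)
 26  00011010→0 (0)
 27  00110100→0 (0)
 28  01101000→0 (0)
 29  11010000→1 (0)
 30  10100000→1 (0)
 31  01000000→0 (0)
 32  10000000→1 (1)
 33  00000001→0 (0)
 34  00000010→0 (0)
 35  00000100→0 (0)
 36  00001000→0 (1)

1000010011111111000010111100011010000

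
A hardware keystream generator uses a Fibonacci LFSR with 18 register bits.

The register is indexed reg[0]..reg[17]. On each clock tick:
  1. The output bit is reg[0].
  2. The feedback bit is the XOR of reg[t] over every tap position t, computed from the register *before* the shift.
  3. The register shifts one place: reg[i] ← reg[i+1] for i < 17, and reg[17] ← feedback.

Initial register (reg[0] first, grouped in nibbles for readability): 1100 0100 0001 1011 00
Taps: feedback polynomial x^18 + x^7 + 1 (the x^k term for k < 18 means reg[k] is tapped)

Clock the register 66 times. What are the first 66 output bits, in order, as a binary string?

k : reg_k → out_k, fb_k
0: 110001000001101100 → 1, fb=1
1: 100010000011011001 → 1, fb=1
2: 000100000110110011 → 0, fb=0
3: 001000001101100110 → 0, fb=0
4: 010000011011001100 → 0, fb=1
5: 100000110110011001 → 1, fb=0
6: 000001101100110010 → 0, fb=0
7: 000011011001100100 → 0, fb=1
8: 000110110011001001 → 0, fb=1
9: 001101100110010011 → 0, fb=0
10: 011011001100100110 → 0, fb=0
11: 110110011001001100 → 1, fb=0
12: 101100110010011000 → 1, fb=0
13: 011001100100110000 → 0, fb=0
14: 110011001001100000 → 1, fb=1
15: 100110010011000001 → 1, fb=0
16: 001100100110000010 → 0, fb=0
17: 011001001100000100 → 0, fb=0
18: 110010011000001000 → 1, fb=0
19: 100100110000010000 → 1, fb=0
20: 001001100000100000 → 0, fb=0
21: 010011000001000000 → 0, fb=0
22: 100110000010000000 → 1, fb=1
23: 001100000100000001 → 0, fb=0
24: 011000001000000010 → 0, fb=0
25: 110000010000000100 → 1, fb=0
26: 100000100000001000 → 1, fb=1
27: 000001000000010001 → 0, fb=0
28: 000010000000100010 → 0, fb=0
29: 000100000001000100 → 0, fb=0
30: 001000000010001000 → 0, fb=0
31: 010000000100010000 → 0, fb=0
32: 100000001000100000 → 1, fb=1
33: 000000010001000001 → 0, fb=1
34: 000000100010000011 → 0, fb=0
35: 000001000100000110 → 0, fb=0
36: 000010001000001100 → 0, fb=0
37: 000100010000011000 → 0, fb=1
38: 001000100000110001 → 0, fb=0
39: 010001000001100010 → 0, fb=0
40: 100010000011000100 → 1, fb=1
41: 000100000110001001 → 0, fb=0
42: 001000001100010010 → 0, fb=0
43: 010000011000100100 → 0, fb=1
44: 100000110001001001 → 1, fb=0
45: 000001100010010010 → 0, fb=0
46: 000011000100100100 → 0, fb=0
47: 000110001001001000 → 0, fb=0
48: 001100010010010000 → 0, fb=1
49: 011000100100100001 → 0, fb=0
50: 110001001001000010 → 1, fb=1
51: 100010010010000101 → 1, fb=0
52: 000100100100001010 → 0, fb=0
53: 001001001000010100 → 0, fb=0
54: 010010010000101000 → 0, fb=1
55: 100100100001010001 → 1, fb=1
56: 001001000010100011 → 0, fb=0
57: 010010000101000110 → 0, fb=0
58: 100100001010001100 → 1, fb=1
59: 001000010100011001 → 0, fb=1
60: 010000101000110011 → 0, fb=0
61: 100001010001100110 → 1, fb=0
62: 000010100011001100 → 0, fb=0
63: 000101000110011000 → 0, fb=0
64: 001010001100110000 → 0, fb=0
65: 010100011001100000 → 0, fb=1

110001000001101100110010011000001000000010001000001100010010010000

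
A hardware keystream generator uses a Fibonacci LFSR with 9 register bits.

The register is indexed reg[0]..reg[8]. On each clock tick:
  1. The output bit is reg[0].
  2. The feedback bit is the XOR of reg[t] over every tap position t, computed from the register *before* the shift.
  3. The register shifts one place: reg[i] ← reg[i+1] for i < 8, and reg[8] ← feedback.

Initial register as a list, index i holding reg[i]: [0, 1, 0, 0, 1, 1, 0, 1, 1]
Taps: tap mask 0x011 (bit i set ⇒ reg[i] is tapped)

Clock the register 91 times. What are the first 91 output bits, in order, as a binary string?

tick  register→output (feedback)
  0  010011011→0 (1)
  1  100110111→1 (0)
  2  001101110→0 (0)
  3  011011100→0 (1)
  4  110111001→1 (0)
  5  101110010→1 (0)
  6  011100100→0 (0)
  7  111001000→1 (1)
  8  110010001→1 (0)
  9  100100010→1 (1)
 10  001000101→0 (0)
 11  010001010→0 (0)
 12  100010100→1 (0)
 13  000101000→0 (0)
 14  001010000→0 (1)
 15  010100001→0 (0)
 16  101000010→1 (1)
 17  010000101→0 (0)
 18  100001010→1 (1)
 19  000010101→0 (1)
 20  000101011→0 (0)
 21  001010110→0 (1)
 22  010101101→0 (0)
 23  101011010→1 (0)
 24  010110100→0 (1)
 25  101101001→1 (1)
 26  011010011→0 (1)
 27  110100111→1 (1)
 28  101001111→1 (1)
 29  010011111→0 (1)
 30  100111111→1 (0)
 31  001111110→0 (1)
 32  011111101→0 (1)
 33  111111011→1 (0)
 34  111110110→1 (0)
 35  111101100→1 (1)
 36  111011001→1 (0)
 37  110110010→1 (0)
 38  101100100→1 (1)
 39  011001001→0 (0)
 40  110010010→1 (0)
 41  100100100→1 (1)
 42  001001001→0 (0)
 43  010010010→0 (1)
 44  100100101→1 (1)
 45  001001011→0 (0)
 46  010010110→0 (1)
 47  100101101→1 (1)
 48  001011011→0 (1)
 49  010110111→0 (1)
 50  101101111→1 (1)
 51  011011111→0 (1)
 52  110111111→1 (0)
 53  101111110→1 (0)
 54  011111100→0 (1)
 55  111111001→1 (0)
 56  111110010→1 (0)
 57  111100100→1 (1)
 58  111001001→1 (1)
 59  110010011→1 (0)
 60  100100110→1 (1)
 61  001001101→0 (0)
 62  010011010→0 (1)
 63  100110101→1 (0)
 64  001101010→0 (0)
 65  011010100→0 (1)
 66  110101001→1 (1)
 67  101010011→1 (0)
 68  010100110→0 (0)
 69  101001100→1 (1)
 70  010011001→0 (1)
 71  100110011→1 (0)
 72  001100110→0 (0)
 73  011001100→0 (0)
 74  110011000→1 (0)
 75  100110000→1 (0)
 76  001100000→0 (0)
 77  011000000→0 (0)
 78  110000000→1 (1)
 79  100000001→1 (1)
 80  000000011→0 (0)
 81  000000110→0 (0)
 82  000001100→0 (0)
 83  000011000→0 (1)
 84  000110001→0 (1)
 85  001100011→0 (0)
 86  011000110→0 (0)
 87  110001100→1 (1)
 88  100011001→1 (0)
 89  000110010→0 (1)
 90  001100101→0 (0)

0100110111001000101000010101101001111110110010010010110111111001001101010011001100000001100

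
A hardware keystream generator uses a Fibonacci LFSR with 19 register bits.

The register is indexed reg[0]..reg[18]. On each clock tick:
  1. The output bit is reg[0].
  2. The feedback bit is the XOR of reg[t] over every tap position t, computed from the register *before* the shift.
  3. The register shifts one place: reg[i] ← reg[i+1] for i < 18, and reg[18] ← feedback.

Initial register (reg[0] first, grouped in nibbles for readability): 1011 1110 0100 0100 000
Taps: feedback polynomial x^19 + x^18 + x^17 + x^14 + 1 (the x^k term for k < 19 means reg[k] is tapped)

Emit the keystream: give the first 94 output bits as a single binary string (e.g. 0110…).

1011111001000100000111110100001110100101000000000100010101100010110010001000110110011100100111

tick  register→output (feedback)
  0  1011111001000100000→1 (1)
  1  0111110010001000001→0 (1)
  2  1111100100010000011→1 (1)
  3  1111001000100000111→1 (1)
  4  1110010001000001111→1 (1)
  5  1100100010000011111→1 (0)
  6  1001000100000111110→1 (1)
  7  0010001000001111101→0 (0)
  8  0100010000011111010→0 (0)
  9  1000100000111110100→1 (0)
 10  0001000001111101000→0 (0)
 11  0010000011111010000→0 (1)
 12  0100000111110100001→0 (1)
 13  1000001111101000011→1 (1)
 14  0000011111010000111→0 (0)
 15  0000111110100001110→0 (1)
 16  0001111101000011101→0 (0)
 17  0011111010000111010→0 (0)
 18  0111110100001110100→0 (1)
 19  1111101000011101001→1 (0)
 20  1111010000111010010→1 (1)
 21  1110100001110100101→1 (0)
 22  1101000011101001010→1 (0)
 23  1010000111010010100→1 (0)
 24  0100001110100101000→0 (0)
 25  1000011101001010000→1 (0)
 26  0000111010010100000→0 (0)
 27  0001110100101000000→0 (0)
 28  0011101001010000000→0 (0)
 29  0111010010100000000→0 (0)
 30  1110100101000000000→1 (1)
 31  1101001010000000001→1 (0)
 32  1010010100000000010→1 (0)
 33  0100101000000000100→0 (0)
 34  1001010000000001000→1 (1)
 35  0010100000000010001→0 (0)
 36  0101000000000100010→0 (1)
 37  1010000000001000101→1 (0)
 38  0100000000010001010→0 (1)
 39  1000000000100010101→1 (1)
 40  0000000001000101011→0 (0)
 41  0000000010001010110→0 (0)
 42  0000000100010101100→0 (0)
 43  0000001000101011000→0 (1)
 44  0000010001010110001→0 (0)
 45  0000100010101100010→0 (1)
 46  0001000101011000101→0 (1)
 47  0010001010110001011→0 (0)
 48  0100010101100010110→0 (0)
 49  1000101011000101100→1 (1)
 50  0001010110001011001→0 (0)
 51  0010101100010110010→0 (0)
 52  0101011000101100100→0 (0)
 53  1010110001011001000→1 (1)
 54  0101100010110010001→0 (0)
 55  1011000101100100010→1 (0)
 56  0110001011001000100→0 (0)
 57  1100010110010001000→1 (1)
 58  1000101100100010001→1 (1)
 59  0001011001000100011→0 (0)
 60  0010110010001000110→0 (1)
 61  0101100100010001101→0 (1)
 62  1011001000100011011→1 (0)
 63  0110010001000110110→0 (0)
 64  1100100010001101100→1 (1)
 65  1001000100011011001→1 (1)
 66  0010001000110110011→0 (1)
 67  0100010001101100111→0 (0)
 68  1000100011011001110→1 (0)
 69  0001000110110011100→0 (1)
 70  0010001101100111001→0 (0)
 71  0100011011001110010→0 (0)
 72  1000110110011100100→1 (1)
 73  0001101100111001001→0 (1)
 74  0011011001110010011→0 (1)
 75  0110110011100100111→0 (0)
 76  1101100111001001110→1 (0)
 77  1011001110010011100→1 (0)
 78  0110011100100111000→0 (1)
 79  1100111001001110001→1 (1)
 80  1001110010011100011→1 (1)
 81  0011100100111000111→0 (0)
 82  0111001001110001110→0 (1)
 83  1110010011100011101→1 (1)
 84  1100100111000111011→1 (0)
 85  1001001110001110110→1 (1)
 86  0010011100011101101→0 (1)
 87  0100111000111011011→0 (1)
 88  1001110001110110111→1 (0)
 89  0011100011101101110→0 (1)
 90  0111000111011011101→0 (0)
 91  1110001110110111010→1 (1)
 92  1100011101101110101→1 (1)
 93  1000111011011101011→1 (1)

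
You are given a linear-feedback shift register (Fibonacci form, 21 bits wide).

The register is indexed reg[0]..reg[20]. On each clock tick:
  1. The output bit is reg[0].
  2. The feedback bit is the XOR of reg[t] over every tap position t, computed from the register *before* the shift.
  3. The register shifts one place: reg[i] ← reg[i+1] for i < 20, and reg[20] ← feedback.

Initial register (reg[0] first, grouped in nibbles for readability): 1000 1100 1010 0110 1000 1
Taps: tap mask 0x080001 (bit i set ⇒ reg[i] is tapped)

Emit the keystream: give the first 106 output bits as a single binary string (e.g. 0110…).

1000110010100110100011111000010000111010110011111101010011101101001100100010110001110100101111101101011000

k : reg_k → out_k, fb_k
0: 100011001010011010001 → 1, fb=1
1: 000110010100110100011 → 0, fb=1
2: 001100101001101000111 → 0, fb=1
3: 011001010011010001111 → 0, fb=1
4: 110010100110100011111 → 1, fb=0
5: 100101001101000111110 → 1, fb=0
6: 001010011010001111100 → 0, fb=0
7: 010100110100011111000 → 0, fb=0
8: 101001101000111110000 → 1, fb=1
9: 010011010001111100001 → 0, fb=0
10: 100110100011111000010 → 1, fb=0
11: 001101000111110000100 → 0, fb=0
12: 011010001111100001000 → 0, fb=0
13: 110100011111000010000 → 1, fb=1
14: 101000111110000100001 → 1, fb=1
15: 010001111100001000011 → 0, fb=1
16: 100011111000010000111 → 1, fb=0
17: 000111110000100001110 → 0, fb=1
18: 001111100001000011101 → 0, fb=0
19: 011111000010000111010 → 0, fb=1
20: 111110000100001110101 → 1, fb=1
21: 111100001000011101011 → 1, fb=0
22: 111000010000111010110 → 1, fb=0
23: 110000100001110101100 → 1, fb=1
24: 100001000011101011001 → 1, fb=1
25: 000010000111010110011 → 0, fb=1
26: 000100001110101100111 → 0, fb=1
27: 001000011101011001111 → 0, fb=1
28: 010000111010110011111 → 0, fb=1
29: 100001110101100111111 → 1, fb=0
30: 000011101011001111110 → 0, fb=1
31: 000111010110011111101 → 0, fb=0
32: 001110101100111111010 → 0, fb=1
33: 011101011001111110101 → 0, fb=0
34: 111010110011111101010 → 1, fb=0
35: 110101100111111010100 → 1, fb=1
36: 101011001111110101001 → 1, fb=1
37: 010110011111101010011 → 0, fb=1
38: 101100111111010100111 → 1, fb=0
39: 011001111110101001110 → 0, fb=1
40: 110011111101010011101 → 1, fb=1
41: 100111111010100111011 → 1, fb=0
42: 001111110101001110110 → 0, fb=1
43: 011111101010011101101 → 0, fb=0
44: 111111010100111011010 → 1, fb=0
45: 111110101001110110100 → 1, fb=1
46: 111101010011101101001 → 1, fb=1
47: 111010100111011010011 → 1, fb=0
48: 110101001110110100110 → 1, fb=0
49: 101010011101101001100 → 1, fb=1
50: 010100111011010011001 → 0, fb=0
51: 101001110110100110010 → 1, fb=0
52: 010011101101001100100 → 0, fb=0
53: 100111011010011001000 → 1, fb=1
54: 001110110100110010001 → 0, fb=0
55: 011101101001100100010 → 0, fb=1
56: 111011010011001000101 → 1, fb=1
57: 110110100110010001011 → 1, fb=0
58: 101101001100100010110 → 1, fb=0
59: 011010011001000101100 → 0, fb=0
60: 110100110010001011000 → 1, fb=1
61: 101001100100010110001 → 1, fb=1
62: 010011001000101100011 → 0, fb=1
63: 100110010001011000111 → 1, fb=0
64: 001100100010110001110 → 0, fb=1
65: 011001000101100011101 → 0, fb=0
66: 110010001011000111010 → 1, fb=0
67: 100100010110001110100 → 1, fb=1
68: 001000101100011101001 → 0, fb=0
69: 010001011000111010010 → 0, fb=1
70: 100010110001110100101 → 1, fb=1
71: 000101100011101001011 → 0, fb=1
72: 001011000111010010111 → 0, fb=1
73: 010110001110100101111 → 0, fb=1
74: 101100011101001011111 → 1, fb=0
75: 011000111010010111110 → 0, fb=1
76: 110001110100101111101 → 1, fb=1
77: 100011101001011111011 → 1, fb=0
78: 000111010010111110110 → 0, fb=1
79: 001110100101111101101 → 0, fb=0
80: 011101001011111011010 → 0, fb=1
81: 111010010111110110101 → 1, fb=1
82: 110100101111101101011 → 1, fb=0
83: 101001011111011010110 → 1, fb=0
84: 010010111110110101100 → 0, fb=0
85: 100101111101101011000 → 1, fb=1
86: 001011111011010110001 → 0, fb=0
87: 010111110110101100010 → 0, fb=1
88: 101111101101011000101 → 1, fb=1
89: 011111011010110001011 → 0, fb=1
90: 111110110101100010111 → 1, fb=0
91: 111101101011000101110 → 1, fb=0
92: 111011010110001011100 → 1, fb=1
93: 110110101100010111001 → 1, fb=1
94: 101101011000101110011 → 1, fb=0
95: 011010110001011100110 → 0, fb=1
96: 110101100010111001101 → 1, fb=1
97: 101011000101110011011 → 1, fb=0
98: 010110001011100110110 → 0, fb=1
99: 101100010111001101101 → 1, fb=1
100: 011000101110011011011 → 0, fb=1
101: 110001011100110110111 → 1, fb=0
102: 100010111001101101110 → 1, fb=0
103: 000101110011011011100 → 0, fb=0
104: 001011100110110111000 → 0, fb=0
105: 010111001101101110000 → 0, fb=0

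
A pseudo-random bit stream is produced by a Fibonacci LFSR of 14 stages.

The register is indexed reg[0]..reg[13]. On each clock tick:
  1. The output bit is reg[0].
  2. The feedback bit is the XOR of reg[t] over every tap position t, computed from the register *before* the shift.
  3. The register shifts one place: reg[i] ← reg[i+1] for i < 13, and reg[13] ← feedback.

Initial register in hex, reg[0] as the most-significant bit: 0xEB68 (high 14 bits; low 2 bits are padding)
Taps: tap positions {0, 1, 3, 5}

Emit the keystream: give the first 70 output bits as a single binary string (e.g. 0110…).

1110101101101000001011111111001111000111110010100011110100100000001010

step | reg (before) | out | fb
   0 | 11101011011010 | 1 | 0
   1 | 11010110110100 | 1 | 0
   2 | 10101101101000 | 1 | 0
   3 | 01011011010000 | 0 | 0
   4 | 10110110100000 | 1 | 1
   5 | 01101101000001 | 0 | 0
   6 | 11011010000010 | 1 | 1
   7 | 10110100000101 | 1 | 1
   8 | 01101000001011 | 0 | 1
   9 | 11010000010111 | 1 | 1
  10 | 10100000101111 | 1 | 1
  11 | 01000001011111 | 0 | 1
  12 | 10000010111111 | 1 | 1
  13 | 00000101111111 | 0 | 1
  14 | 00001011111111 | 0 | 0
  15 | 00010111111110 | 0 | 0
  16 | 00101111111100 | 0 | 1
  17 | 01011111111001 | 0 | 1
  18 | 10111111110011 | 1 | 1
  19 | 01111111100111 | 0 | 1
  20 | 11111111001111 | 1 | 0
  21 | 11111110011110 | 1 | 0
  22 | 11111100111100 | 1 | 0
  23 | 11111001111000 | 1 | 1
  24 | 11110011110001 | 1 | 1
  25 | 11100111100011 | 1 | 1
  26 | 11001111000111 | 1 | 1
  27 | 10011110001111 | 1 | 1
  28 | 00111100011111 | 0 | 0
  29 | 01111000111110 | 0 | 0
  30 | 11110001111100 | 1 | 1
  31 | 11100011111001 | 1 | 0
  32 | 11000111110010 | 1 | 1
  33 | 10001111100101 | 1 | 0
  34 | 00011111001010 | 0 | 0
  35 | 00111110010100 | 0 | 0
  36 | 01111100101000 | 0 | 1
  37 | 11111001010001 | 1 | 1
  38 | 11110010100011 | 1 | 1
  39 | 11100101000111 | 1 | 1
  40 | 11001010001111 | 1 | 0
  41 | 10010100011110 | 1 | 1
  42 | 00101000111101 | 0 | 0
  43 | 01010001111010 | 0 | 0
  44 | 10100011110100 | 1 | 1
  45 | 01000111101001 | 0 | 0
  46 | 10001111010010 | 1 | 0
  47 | 00011110100100 | 0 | 0
  48 | 00111101001000 | 0 | 0
  49 | 01111010010000 | 0 | 0
  50 | 11110100100000 | 1 | 0
  51 | 11101001000000 | 1 | 0
  52 | 11010010000000 | 1 | 1
  53 | 10100100000001 | 1 | 0
  54 | 01001000000010 | 0 | 1
  55 | 10010000000101 | 1 | 0
  56 | 00100000001010 | 0 | 0
  57 | 01000000010100 | 0 | 1
  58 | 10000000101001 | 1 | 1
  59 | 00000001010011 | 0 | 0
  60 | 00000010100110 | 0 | 0
  61 | 00000101001100 | 0 | 1
  62 | 00001010011001 | 0 | 0
  63 | 00010100110010 | 0 | 0
  64 | 00101001100100 | 0 | 0
  65 | 01010011001000 | 0 | 0
  66 | 10100110010000 | 1 | 0
  67 | 01001100100000 | 0 | 0
  68 | 10011001000000 | 1 | 0
  69 | 00110010000000 | 0 | 1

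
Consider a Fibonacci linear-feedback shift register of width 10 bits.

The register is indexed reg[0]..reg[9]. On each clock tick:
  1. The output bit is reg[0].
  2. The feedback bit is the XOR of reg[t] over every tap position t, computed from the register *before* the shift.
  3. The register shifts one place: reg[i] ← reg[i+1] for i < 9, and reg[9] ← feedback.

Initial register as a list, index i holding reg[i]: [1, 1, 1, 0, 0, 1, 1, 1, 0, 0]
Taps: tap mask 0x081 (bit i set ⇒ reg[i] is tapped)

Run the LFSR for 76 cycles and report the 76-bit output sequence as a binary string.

k : reg_k → out_k, fb_k
0: 1110011100 → 1, fb=0
1: 1100111000 → 1, fb=1
2: 1001110001 → 1, fb=1
3: 0011100011 → 0, fb=0
4: 0111000110 → 0, fb=1
5: 1110001101 → 1, fb=0
6: 1100011010 → 1, fb=1
7: 1000110101 → 1, fb=0
8: 0001101010 → 0, fb=0
9: 0011010100 → 0, fb=1
10: 0110101001 → 0, fb=0
11: 1101010010 → 1, fb=1
12: 1010100101 → 1, fb=0
13: 0101001010 → 0, fb=0
14: 1010010100 → 1, fb=0
15: 0100101000 → 0, fb=0
16: 1001010000 → 1, fb=1
17: 0010100001 → 0, fb=0
18: 0101000010 → 0, fb=0
19: 1010000100 → 1, fb=0
20: 0100001000 → 0, fb=0
21: 1000010000 → 1, fb=1
22: 0000100001 → 0, fb=0
23: 0001000010 → 0, fb=0
24: 0010000100 → 0, fb=1
25: 0100001001 → 0, fb=0
26: 1000010010 → 1, fb=1
27: 0000100101 → 0, fb=1
28: 0001001011 → 0, fb=0
29: 0010010110 → 0, fb=1
30: 0100101101 → 0, fb=1
31: 1001011011 → 1, fb=1
32: 0010110111 → 0, fb=1
33: 0101101111 → 0, fb=1
34: 1011011111 → 1, fb=0
35: 0110111110 → 0, fb=1
36: 1101111101 → 1, fb=0
37: 1011111010 → 1, fb=1
38: 0111110101 → 0, fb=1
39: 1111101011 → 1, fb=1
40: 1111010111 → 1, fb=0
41: 1110101110 → 1, fb=0
42: 1101011100 → 1, fb=0
43: 1010111000 → 1, fb=1
44: 0101110001 → 0, fb=0
45: 1011100010 → 1, fb=1
46: 0111000101 → 0, fb=1
47: 1110001011 → 1, fb=1
48: 1100010111 → 1, fb=0
49: 1000101110 → 1, fb=0
50: 0001011100 → 0, fb=1
51: 0010111001 → 0, fb=0
52: 0101110010 → 0, fb=0
53: 1011100100 → 1, fb=0
54: 0111001000 → 0, fb=0
55: 1110010000 → 1, fb=1
56: 1100100001 → 1, fb=1
57: 1001000011 → 1, fb=1
58: 0010000111 → 0, fb=1
59: 0100001111 → 0, fb=1
60: 1000011111 → 1, fb=0
61: 0000111110 → 0, fb=1
62: 0001111101 → 0, fb=1
63: 0011111011 → 0, fb=0
64: 0111110110 → 0, fb=1
65: 1111101101 → 1, fb=0
66: 1111011010 → 1, fb=1
67: 1110110101 → 1, fb=0
68: 1101101010 → 1, fb=1
69: 1011010101 → 1, fb=0
70: 0110101010 → 0, fb=0
71: 1101010100 → 1, fb=0
72: 1010101000 → 1, fb=1
73: 0101010001 → 0, fb=0
74: 1010100010 → 1, fb=1
75: 0101000101 → 0, fb=1

1110011100011010100101000010000100101101111101011100010111001000011111011010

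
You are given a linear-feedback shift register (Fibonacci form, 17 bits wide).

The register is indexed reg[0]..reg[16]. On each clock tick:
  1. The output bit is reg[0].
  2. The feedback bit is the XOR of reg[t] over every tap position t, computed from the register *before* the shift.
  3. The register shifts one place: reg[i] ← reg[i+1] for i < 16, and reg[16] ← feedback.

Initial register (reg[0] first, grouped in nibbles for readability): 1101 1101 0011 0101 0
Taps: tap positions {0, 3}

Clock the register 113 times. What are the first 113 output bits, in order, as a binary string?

11011101001101010001101001001110111001000001110011100010011111011111100011001001000111110100000011110010101000111

step | reg (before) | out | fb
   0 | 11011101001101010 | 1 | 0
   1 | 10111010011010100 | 1 | 0
   2 | 01110100110101000 | 0 | 1
   3 | 11101001101010001 | 1 | 1
   4 | 11010011010100011 | 1 | 0
   5 | 10100110101000110 | 1 | 1
   6 | 01001101010001101 | 0 | 0
   7 | 10011010100011010 | 1 | 0
   8 | 00110101000110100 | 0 | 1
   9 | 01101010001101001 | 0 | 0
  10 | 11010100011010010 | 1 | 0
  11 | 10101000110100100 | 1 | 1
  12 | 01010001101001001 | 0 | 1
  13 | 10100011010010011 | 1 | 1
  14 | 01000110100100111 | 0 | 0
  15 | 10001101001001110 | 1 | 1
  16 | 00011010010011101 | 0 | 1
  17 | 00110100100111011 | 0 | 1
  18 | 01101001001110111 | 0 | 0
  19 | 11010010011101110 | 1 | 0
  20 | 10100100111011100 | 1 | 1
  21 | 01001001110111001 | 0 | 0
  22 | 10010011101110010 | 1 | 0
  23 | 00100111011100100 | 0 | 0
  24 | 01001110111001000 | 0 | 0
  25 | 10011101110010000 | 1 | 0
  26 | 00111011100100000 | 0 | 1
  27 | 01110111001000001 | 0 | 1
  28 | 11101110010000011 | 1 | 1
  29 | 11011100100000111 | 1 | 0
  30 | 10111001000001110 | 1 | 0
  31 | 01110010000011100 | 0 | 1
  32 | 11100100000111001 | 1 | 1
  33 | 11001000001110011 | 1 | 1
  34 | 10010000011100111 | 1 | 0
  35 | 00100000111001110 | 0 | 0
  36 | 01000001110011100 | 0 | 0
  37 | 10000011100111000 | 1 | 1
  38 | 00000111001110001 | 0 | 0
  39 | 00001110011100010 | 0 | 0
  40 | 00011100111000100 | 0 | 1
  41 | 00111001110001001 | 0 | 1
  42 | 01110011100010011 | 0 | 1
  43 | 11100111000100111 | 1 | 1
  44 | 11001110001001111 | 1 | 1
  45 | 10011100010011111 | 1 | 0
  46 | 00111000100111110 | 0 | 1
  47 | 01110001001111101 | 0 | 1
  48 | 11100010011111011 | 1 | 1
  49 | 11000100111110111 | 1 | 1
  50 | 10001001111101111 | 1 | 1
  51 | 00010011111011111 | 0 | 1
  52 | 00100111110111111 | 0 | 0
  53 | 01001111101111110 | 0 | 0
  54 | 10011111011111100 | 1 | 0
  55 | 00111110111111000 | 0 | 1
  56 | 01111101111110001 | 0 | 1
  57 | 11111011111100011 | 1 | 0
  58 | 11110111111000110 | 1 | 0
  59 | 11101111110001100 | 1 | 1
  60 | 11011111100011001 | 1 | 0
  61 | 10111111000110010 | 1 | 0
  62 | 01111110001100100 | 0 | 1
  63 | 11111100011001001 | 1 | 0
  64 | 11111000110010010 | 1 | 0
  65 | 11110001100100100 | 1 | 0
  66 | 11100011001001000 | 1 | 1
  67 | 11000110010010001 | 1 | 1
  68 | 10001100100100011 | 1 | 1
  69 | 00011001001000111 | 0 | 1
  70 | 00110010010001111 | 0 | 1
  71 | 01100100100011111 | 0 | 0
  72 | 11001001000111110 | 1 | 1
  73 | 10010010001111101 | 1 | 0
  74 | 00100100011111010 | 0 | 0
  75 | 01001000111110100 | 0 | 0
  76 | 10010001111101000 | 1 | 0
  77 | 00100011111010000 | 0 | 0
  78 | 01000111110100000 | 0 | 0
  79 | 10001111101000000 | 1 | 1
  80 | 00011111010000001 | 0 | 1
  81 | 00111110100000011 | 0 | 1
  82 | 01111101000000111 | 0 | 1
  83 | 11111010000001111 | 1 | 0
  84 | 11110100000011110 | 1 | 0
  85 | 11101000000111100 | 1 | 1
  86 | 11010000001111001 | 1 | 0
  87 | 10100000011110010 | 1 | 1
  88 | 01000000111100101 | 0 | 0
  89 | 10000001111001010 | 1 | 1
  90 | 00000011110010101 | 0 | 0
  91 | 00000111100101010 | 0 | 0
  92 | 00001111001010100 | 0 | 0
  93 | 00011110010101000 | 0 | 1
  94 | 00111100101010001 | 0 | 1
  95 | 01111001010100011 | 0 | 1
  96 | 11110010101000111 | 1 | 0
  97 | 11100101010001110 | 1 | 1
  98 | 11001010100011101 | 1 | 1
  99 | 10010101000111011 | 1 | 0
 100 | 00101010001110110 | 0 | 0
 101 | 01010100011101100 | 0 | 1
 102 | 10101000111011001 | 1 | 1
 103 | 01010001110110011 | 0 | 1
 104 | 10100011101100111 | 1 | 1
 105 | 01000111011001111 | 0 | 0
 106 | 10001110110011110 | 1 | 1
 107 | 00011101100111101 | 0 | 1
 108 | 00111011001111011 | 0 | 1
 109 | 01110110011110111 | 0 | 1
 110 | 11101100111101111 | 1 | 1
 111 | 11011001111011111 | 1 | 0
 112 | 10110011110111110 | 1 | 0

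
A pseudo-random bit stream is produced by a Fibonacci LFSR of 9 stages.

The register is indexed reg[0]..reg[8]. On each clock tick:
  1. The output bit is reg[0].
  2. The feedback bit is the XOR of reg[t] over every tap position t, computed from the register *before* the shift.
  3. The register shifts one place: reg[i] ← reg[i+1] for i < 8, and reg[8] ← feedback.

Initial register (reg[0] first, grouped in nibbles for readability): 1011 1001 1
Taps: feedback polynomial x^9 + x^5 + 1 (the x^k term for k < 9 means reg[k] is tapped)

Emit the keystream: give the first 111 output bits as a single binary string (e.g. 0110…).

101110011100000011101110100111101010010100000010101010111110101101000001101110110110101100000101110111110001111

tick  register→output (feedback)
  0  101110011→1 (1)
  1  011100111→0 (0)
  2  111001110→1 (0)
  3  110011100→1 (0)
  4  100111000→1 (0)
  5  001110000→0 (0)
  6  011100000→0 (0)
  7  111000000→1 (1)
  8  110000001→1 (1)
  9  100000011→1 (1)
 10  000000111→0 (0)
 11  000001110→0 (1)
 12  000011101→0 (1)
 13  000111011→0 (1)
 14  001110111→0 (0)
 15  011101110→0 (1)
 16  111011101→1 (0)
 17  110111010→1 (0)
 18  101110100→1 (1)
 19  011101001→0 (1)
 20  111010011→1 (1)
 21  110100111→1 (1)
 22  101001111→1 (0)
 23  010011110→0 (1)
 24  100111101→1 (0)
 25  001111010→0 (1)
 26  011110101→0 (0)
 27  111101010→1 (0)
 28  111010100→1 (1)
 29  110101001→1 (0)
 30  101010010→1 (1)
 31  010100101→0 (0)
 32  101001010→1 (0)
 33  010010100→0 (0)
 34  100101000→1 (0)
 35  001010000→0 (0)
 36  010100000→0 (0)
 37  101000000→1 (1)
 38  010000001→0 (0)
 39  100000010→1 (1)
 40  000000101→0 (0)
 41  000001010→0 (1)
 42  000010101→0 (0)
 43  000101010→0 (1)
 44  001010101→0 (0)
 45  010101010→0 (1)
 46  101010101→1 (1)
 47  010101011→0 (1)
 48  101010111→1 (1)
 49  010101111→0 (1)
 50  101011111→1 (0)
 51  010111110→0 (1)
 52  101111101→1 (0)
 53  011111010→0 (1)
 54  111110101→1 (1)
 55  111101011→1 (0)
 56  111010110→1 (1)
 57  110101101→1 (0)
 58  101011010→1 (0)
 59  010110100→0 (0)
 60  101101000→1 (0)
 61  011010000→0 (0)
 62  110100000→1 (1)
 63  101000001→1 (1)
 64  010000011→0 (0)
 65  100000110→1 (1)
 66  000001101→0 (1)
 67  000011011→0 (1)
 68  000110111→0 (0)
 69  001101110→0 (1)
 70  011011101→0 (1)
 71  110111011→1 (0)
 72  101110110→1 (1)
 73  011101101→0 (1)
 74  111011011→1 (0)
 75  110110110→1 (1)
 76  101101101→1 (0)
 77  011011010→0 (1)
 78  110110101→1 (1)
 79  101101011→1 (0)
 80  011010110→0 (0)
 81  110101100→1 (0)
 82  101011000→1 (0)
 83  010110000→0 (0)
 84  101100000→1 (1)
 85  011000001→0 (0)
 86  110000010→1 (1)
 87  100000101→1 (1)
 88  000001011→0 (1)
 89  000010111→0 (0)
 90  000101110→0 (1)
 91  001011101→0 (1)
 92  010111011→0 (1)
 93  101110111→1 (1)
 94  011101111→0 (1)
 95  111011111→1 (0)
 96  110111110→1 (0)
 97  101111100→1 (0)
 98  011111000→0 (1)
 99  111110001→1 (1)
100  111100011→1 (1)
101  111000111→1 (1)
102  110001111→1 (0)
103  100011110→1 (0)
104  000111100→0 (1)
105  001111001→0 (1)
106  011110011→0 (0)
107  111100110→1 (1)
108  111001101→1 (0)
109  110011010→1 (0)
110  100110100→1 (1)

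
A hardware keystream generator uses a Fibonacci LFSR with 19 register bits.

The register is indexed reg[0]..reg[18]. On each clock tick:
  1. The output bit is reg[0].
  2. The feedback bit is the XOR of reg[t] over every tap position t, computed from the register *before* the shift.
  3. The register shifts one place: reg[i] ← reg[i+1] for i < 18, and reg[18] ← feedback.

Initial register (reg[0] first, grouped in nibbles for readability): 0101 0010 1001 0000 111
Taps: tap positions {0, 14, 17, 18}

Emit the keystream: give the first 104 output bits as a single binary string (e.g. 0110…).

01010010100100001110011100111001000111011011100010000100110000011010011110000110110110000010110011111101

k : reg_k → out_k, fb_k
0: 0101001010010000111 → 0, fb=0
1: 1010010100100001110 → 1, fb=0
2: 0100101001000011100 → 0, fb=1
3: 1001010010000111001 → 1, fb=1
4: 0010100100001110011 → 0, fb=1
5: 0101001000011100111 → 0, fb=0
6: 1010010000111001110 → 1, fb=0
7: 0100100001110011100 → 0, fb=1
8: 1001000011100111001 → 1, fb=1
9: 0010000111001110011 → 0, fb=1
10: 0100001110011100111 → 0, fb=0
11: 1000011100111001110 → 1, fb=0
12: 0000111001110011100 → 0, fb=1
13: 0001110011100111001 → 0, fb=0
14: 0011100111001110010 → 0, fb=0
15: 0111001110011100100 → 0, fb=0
16: 1110011100111001000 → 1, fb=1
17: 1100111001110010001 → 1, fb=1
18: 1001110011100100011 → 1, fb=1
19: 0011100111001000111 → 0, fb=0
20: 0111001110010001110 → 0, fb=1
21: 1110011100100011101 → 1, fb=1
22: 1100111001000111011 → 1, fb=0
23: 1001110010001110110 → 1, fb=1
24: 0011100100011101101 → 0, fb=1
25: 0111001000111011011 → 0, fb=1
26: 1110010001110110111 → 1, fb=0
27: 1100100011101101110 → 1, fb=0
28: 1001000111011011100 → 1, fb=0
29: 0010001110110111000 → 0, fb=1
30: 0100011101101110001 → 0, fb=0
31: 1000111011011100010 → 1, fb=0
32: 0001110110111000100 → 0, fb=0
33: 0011101101110001000 → 0, fb=0
34: 0111011011100010000 → 0, fb=1
35: 1110110111000100001 → 1, fb=0
36: 1101101110001000010 → 1, fb=0
37: 1011011100010000100 → 1, fb=1
38: 0110111000100001001 → 0, fb=1
39: 1101110001000010011 → 1, fb=0
40: 1011100010000100110 → 1, fb=0
41: 0111000100001001100 → 0, fb=0
42: 1110001000010011000 → 1, fb=0
43: 1100010000100110000 → 1, fb=0
44: 1000100001001100000 → 1, fb=1
45: 0001000010011000001 → 0, fb=1
46: 0010000100110000011 → 0, fb=0
47: 0100001001100000110 → 0, fb=1
48: 1000010011000001101 → 1, fb=0
49: 0000100110000011010 → 0, fb=0
50: 0001001100000110100 → 0, fb=1
51: 0010011000001101001 → 0, fb=1
52: 0100110000011010011 → 0, fb=1
53: 1001100000110100111 → 1, fb=1
54: 0011000001101001111 → 0, fb=0
55: 0110000011010011110 → 0, fb=0
56: 1100000110100111100 → 1, fb=0
57: 1000001101001111000 → 1, fb=0
58: 0000011010011110000 → 0, fb=1
59: 0000110100111100001 → 0, fb=1
60: 0001101001111000011 → 0, fb=0
61: 0011010011110000110 → 0, fb=1
62: 0110100111100001101 → 0, fb=1
63: 1101001111000011011 → 1, fb=0
64: 1010011110000110110 → 1, fb=1
65: 0100111100001101101 → 0, fb=1
66: 1001111000011011011 → 1, fb=0
67: 0011110000110110110 → 0, fb=0
68: 0111100001101101100 → 0, fb=0
69: 1111000011011011000 → 1, fb=0
70: 1110000110110110000 → 1, fb=0
71: 1100001101101100000 → 1, fb=1
72: 1000011011011000001 → 1, fb=0
73: 0000110110110000010 → 0, fb=1
74: 0001101101100000101 → 0, fb=1
75: 0011011011000001011 → 0, fb=0
76: 0110110110000010110 → 0, fb=0
77: 1101101100000101100 → 1, fb=1
78: 1011011000001011001 → 1, fb=1
79: 0110110000010110011 → 0, fb=1
80: 1101100000101100111 → 1, fb=1
81: 1011000001011001111 → 1, fb=1
82: 0110000010110011111 → 0, fb=1
83: 1100000101100111111 → 1, fb=0
84: 1000001011001111110 → 1, fb=1
85: 0000010110011111101 → 0, fb=0
86: 0000101100111111010 → 0, fb=0
87: 0001011001111110100 → 0, fb=1
88: 0010110011111101001 → 0, fb=1
89: 0101100111111010011 → 0, fb=1
90: 1011001111110100111 → 1, fb=1
91: 0110011111101001111 → 0, fb=0
92: 1100111111010011110 → 1, fb=1
93: 1001111110100111101 → 1, fb=1
94: 0011111101001111011 → 0, fb=1
95: 0111111010011110111 → 0, fb=1
96: 1111110100111101111 → 1, fb=1
97: 1111101001111011111 → 1, fb=0
98: 1111010011110111110 → 1, fb=1
99: 1110100111101111101 → 1, fb=1
100: 1101001111011111011 → 1, fb=0
101: 1010011110111110110 → 1, fb=1
102: 0100111101111101101 → 0, fb=1
103: 1001111011111011011 → 1, fb=0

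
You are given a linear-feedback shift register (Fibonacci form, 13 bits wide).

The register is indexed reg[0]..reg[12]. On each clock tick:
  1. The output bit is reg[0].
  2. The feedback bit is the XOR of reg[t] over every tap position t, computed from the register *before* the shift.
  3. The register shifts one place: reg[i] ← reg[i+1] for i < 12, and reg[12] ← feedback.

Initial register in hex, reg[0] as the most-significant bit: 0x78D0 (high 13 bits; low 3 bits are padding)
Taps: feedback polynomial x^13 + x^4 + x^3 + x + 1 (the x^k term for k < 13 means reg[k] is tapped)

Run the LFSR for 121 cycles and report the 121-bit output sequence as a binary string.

0111100011010110000101010101111000000111100100100110100000011011110010100111010101010011000000101110100111110111010101101

tick  register→output (feedback)
  0  0111100011010→0 (1)
  1  1111000110101→1 (1)
  2  1110001101011→1 (0)
  3  1100011010110→1 (0)
  4  1000110101100→1 (0)
  5  0001101011000→0 (0)
  6  0011010110000→0 (1)
  7  0110101100001→0 (0)
  8  1101011000010→1 (1)
  9  1010110000101→1 (0)
 10  0101100001010→0 (1)
 11  1011000010101→1 (0)
 12  0110000101010→0 (1)
 13  1100001010101→1 (0)
 14  1000010101010→1 (1)
 15  0000101010101→0 (1)
 16  0001010101011→0 (1)
 17  0010101010111→0 (1)
 18  0101010101111→0 (0)
 19  1010101011110→1 (0)
 20  0101010111100→0 (0)
 21  1010101111000→1 (0)
 22  0101011110000→0 (0)
 23  1010111100000→1 (0)
 24  0101111000000→0 (1)
 25  1011110000001→1 (1)
 26  0111100000011→0 (1)
 27  1111000000111→1 (1)
 28  1110000001111→1 (0)
 29  1100000011110→1 (0)
 30  1000000111100→1 (1)
 31  0000001111001→0 (0)
 32  0000011110010→0 (0)
 33  0000111100100→0 (1)
 34  0001111001001→0 (0)
 35  0011110010010→0 (0)
 36  0111100100100→0 (1)
 37  1111001001001→1 (1)
 38  1110010010011→1 (0)
 39  1100100100110→1 (1)
 40  1001001001101→1 (0)
 41  0010010011010→0 (0)
 42  0100100110100→0 (0)
 43  1001001101000→1 (0)
 44  0010011010000→0 (0)
 45  0100110100000→0 (0)
 46  1001101000000→1 (1)
 47  0011010000001→0 (1)
 48  0110100000011→0 (0)
 49  1101000000110→1 (1)
 50  1010000001101→1 (1)
 51  0100000011011→0 (1)
 52  1000000110111→1 (1)
 53  0000001101111→0 (0)
 54  0000011011110→0 (0)
 55  0000110111100→0 (1)
 56  0001101111001→0 (0)
 57  0011011110010→0 (1)
 58  0110111100101→0 (0)
 59  1101111001010→1 (0)
 60  1011110010100→1 (1)
 61  0111100101001→0 (1)
 62  1111001010011→1 (1)
 63  1110010100111→1 (0)
 64  1100101001110→1 (1)
 65  1001010011101→1 (0)
 66  0010100111010→0 (1)
 67  0101001110101→0 (0)
 68  1010011101010→1 (1)
 69  0100111010101→0 (0)
 70  1001110101010→1 (1)
 71  0011101010101→0 (0)
 72  0111010101010→0 (0)
 73  1110101010100→1 (1)
 74  1101010101001→1 (1)
 75  1010101010011→1 (0)
 76  0101010100110→0 (0)
 77  1010101001100→1 (0)
 78  0101010011000→0 (0)
 79  1010100110000→1 (0)
 80  0101001100000→0 (0)
 81  1010011000000→1 (1)
 82  0100110000001→0 (0)
 83  1001100000010→1 (1)
 84  0011000000101→0 (1)
 85  0110000001011→0 (1)
 86  1100000010111→1 (0)
 87  1000000101110→1 (1)
 88  0000001011101→0 (0)
 89  0000010111010→0 (0)
 90  0000101110100→0 (1)
 91  0001011101001→0 (1)
 92  0010111010011→0 (1)
 93  0101110100111→0 (1)
 94  1011101001111→1 (1)
 95  0111010011111→0 (0)
 96  1110100111110→1 (1)
 97  1101001111101→1 (1)
 98  1010011111011→1 (1)
 99  0100111110111→0 (0)
100  1001111101110→1 (1)
101  0011111011101→0 (0)
102  0111110111010→0 (1)
103  1111101110101→1 (0)
104  1111011101010→1 (1)
105  1110111010101→1 (1)
106  1101110101011→1 (0)
107  1011101010110→1 (1)
108  0111010101101→0 (0)
109  1110101011010→1 (1)
110  1101010110101→1 (1)
111  1010101101011→1 (0)
112  0101011010110→0 (0)
113  1010110101100→1 (0)
114  0101101011000→0 (1)
115  1011010110001→1 (0)
116  0110101100010→0 (0)
117  1101011000100→1 (1)
118  1010110001001→1 (0)
119  0101100010010→0 (1)
120  1011000100101→1 (0)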